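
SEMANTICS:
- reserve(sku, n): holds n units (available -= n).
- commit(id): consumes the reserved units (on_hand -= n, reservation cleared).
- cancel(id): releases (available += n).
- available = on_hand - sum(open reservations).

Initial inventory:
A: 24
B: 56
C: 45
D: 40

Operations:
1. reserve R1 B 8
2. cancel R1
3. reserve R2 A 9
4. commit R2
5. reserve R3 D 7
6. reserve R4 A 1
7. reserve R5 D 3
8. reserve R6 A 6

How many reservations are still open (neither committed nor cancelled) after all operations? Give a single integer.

Step 1: reserve R1 B 8 -> on_hand[A=24 B=56 C=45 D=40] avail[A=24 B=48 C=45 D=40] open={R1}
Step 2: cancel R1 -> on_hand[A=24 B=56 C=45 D=40] avail[A=24 B=56 C=45 D=40] open={}
Step 3: reserve R2 A 9 -> on_hand[A=24 B=56 C=45 D=40] avail[A=15 B=56 C=45 D=40] open={R2}
Step 4: commit R2 -> on_hand[A=15 B=56 C=45 D=40] avail[A=15 B=56 C=45 D=40] open={}
Step 5: reserve R3 D 7 -> on_hand[A=15 B=56 C=45 D=40] avail[A=15 B=56 C=45 D=33] open={R3}
Step 6: reserve R4 A 1 -> on_hand[A=15 B=56 C=45 D=40] avail[A=14 B=56 C=45 D=33] open={R3,R4}
Step 7: reserve R5 D 3 -> on_hand[A=15 B=56 C=45 D=40] avail[A=14 B=56 C=45 D=30] open={R3,R4,R5}
Step 8: reserve R6 A 6 -> on_hand[A=15 B=56 C=45 D=40] avail[A=8 B=56 C=45 D=30] open={R3,R4,R5,R6}
Open reservations: ['R3', 'R4', 'R5', 'R6'] -> 4

Answer: 4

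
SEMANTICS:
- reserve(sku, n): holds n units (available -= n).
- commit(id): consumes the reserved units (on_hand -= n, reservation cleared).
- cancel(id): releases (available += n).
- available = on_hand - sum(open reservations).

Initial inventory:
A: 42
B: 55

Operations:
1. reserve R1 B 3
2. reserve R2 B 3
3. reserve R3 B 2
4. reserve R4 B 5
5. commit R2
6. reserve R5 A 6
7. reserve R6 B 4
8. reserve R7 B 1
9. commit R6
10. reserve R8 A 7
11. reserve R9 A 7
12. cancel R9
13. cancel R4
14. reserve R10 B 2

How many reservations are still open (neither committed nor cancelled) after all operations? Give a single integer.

Answer: 6

Derivation:
Step 1: reserve R1 B 3 -> on_hand[A=42 B=55] avail[A=42 B=52] open={R1}
Step 2: reserve R2 B 3 -> on_hand[A=42 B=55] avail[A=42 B=49] open={R1,R2}
Step 3: reserve R3 B 2 -> on_hand[A=42 B=55] avail[A=42 B=47] open={R1,R2,R3}
Step 4: reserve R4 B 5 -> on_hand[A=42 B=55] avail[A=42 B=42] open={R1,R2,R3,R4}
Step 5: commit R2 -> on_hand[A=42 B=52] avail[A=42 B=42] open={R1,R3,R4}
Step 6: reserve R5 A 6 -> on_hand[A=42 B=52] avail[A=36 B=42] open={R1,R3,R4,R5}
Step 7: reserve R6 B 4 -> on_hand[A=42 B=52] avail[A=36 B=38] open={R1,R3,R4,R5,R6}
Step 8: reserve R7 B 1 -> on_hand[A=42 B=52] avail[A=36 B=37] open={R1,R3,R4,R5,R6,R7}
Step 9: commit R6 -> on_hand[A=42 B=48] avail[A=36 B=37] open={R1,R3,R4,R5,R7}
Step 10: reserve R8 A 7 -> on_hand[A=42 B=48] avail[A=29 B=37] open={R1,R3,R4,R5,R7,R8}
Step 11: reserve R9 A 7 -> on_hand[A=42 B=48] avail[A=22 B=37] open={R1,R3,R4,R5,R7,R8,R9}
Step 12: cancel R9 -> on_hand[A=42 B=48] avail[A=29 B=37] open={R1,R3,R4,R5,R7,R8}
Step 13: cancel R4 -> on_hand[A=42 B=48] avail[A=29 B=42] open={R1,R3,R5,R7,R8}
Step 14: reserve R10 B 2 -> on_hand[A=42 B=48] avail[A=29 B=40] open={R1,R10,R3,R5,R7,R8}
Open reservations: ['R1', 'R10', 'R3', 'R5', 'R7', 'R8'] -> 6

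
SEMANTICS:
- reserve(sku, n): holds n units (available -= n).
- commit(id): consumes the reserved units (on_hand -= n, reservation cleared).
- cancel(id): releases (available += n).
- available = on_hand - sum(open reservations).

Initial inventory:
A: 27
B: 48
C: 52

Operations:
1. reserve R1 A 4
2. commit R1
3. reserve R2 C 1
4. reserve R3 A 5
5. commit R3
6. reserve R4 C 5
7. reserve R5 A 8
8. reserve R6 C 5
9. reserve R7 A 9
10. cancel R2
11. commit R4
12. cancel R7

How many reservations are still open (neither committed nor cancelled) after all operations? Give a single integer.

Answer: 2

Derivation:
Step 1: reserve R1 A 4 -> on_hand[A=27 B=48 C=52] avail[A=23 B=48 C=52] open={R1}
Step 2: commit R1 -> on_hand[A=23 B=48 C=52] avail[A=23 B=48 C=52] open={}
Step 3: reserve R2 C 1 -> on_hand[A=23 B=48 C=52] avail[A=23 B=48 C=51] open={R2}
Step 4: reserve R3 A 5 -> on_hand[A=23 B=48 C=52] avail[A=18 B=48 C=51] open={R2,R3}
Step 5: commit R3 -> on_hand[A=18 B=48 C=52] avail[A=18 B=48 C=51] open={R2}
Step 6: reserve R4 C 5 -> on_hand[A=18 B=48 C=52] avail[A=18 B=48 C=46] open={R2,R4}
Step 7: reserve R5 A 8 -> on_hand[A=18 B=48 C=52] avail[A=10 B=48 C=46] open={R2,R4,R5}
Step 8: reserve R6 C 5 -> on_hand[A=18 B=48 C=52] avail[A=10 B=48 C=41] open={R2,R4,R5,R6}
Step 9: reserve R7 A 9 -> on_hand[A=18 B=48 C=52] avail[A=1 B=48 C=41] open={R2,R4,R5,R6,R7}
Step 10: cancel R2 -> on_hand[A=18 B=48 C=52] avail[A=1 B=48 C=42] open={R4,R5,R6,R7}
Step 11: commit R4 -> on_hand[A=18 B=48 C=47] avail[A=1 B=48 C=42] open={R5,R6,R7}
Step 12: cancel R7 -> on_hand[A=18 B=48 C=47] avail[A=10 B=48 C=42] open={R5,R6}
Open reservations: ['R5', 'R6'] -> 2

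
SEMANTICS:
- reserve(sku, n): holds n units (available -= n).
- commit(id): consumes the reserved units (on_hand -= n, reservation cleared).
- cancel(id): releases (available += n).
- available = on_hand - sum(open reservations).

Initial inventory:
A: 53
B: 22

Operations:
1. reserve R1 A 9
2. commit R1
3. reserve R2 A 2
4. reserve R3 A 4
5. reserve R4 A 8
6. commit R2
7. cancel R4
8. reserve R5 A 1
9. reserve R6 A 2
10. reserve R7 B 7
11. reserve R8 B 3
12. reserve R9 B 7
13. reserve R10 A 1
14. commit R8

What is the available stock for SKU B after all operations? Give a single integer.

Answer: 5

Derivation:
Step 1: reserve R1 A 9 -> on_hand[A=53 B=22] avail[A=44 B=22] open={R1}
Step 2: commit R1 -> on_hand[A=44 B=22] avail[A=44 B=22] open={}
Step 3: reserve R2 A 2 -> on_hand[A=44 B=22] avail[A=42 B=22] open={R2}
Step 4: reserve R3 A 4 -> on_hand[A=44 B=22] avail[A=38 B=22] open={R2,R3}
Step 5: reserve R4 A 8 -> on_hand[A=44 B=22] avail[A=30 B=22] open={R2,R3,R4}
Step 6: commit R2 -> on_hand[A=42 B=22] avail[A=30 B=22] open={R3,R4}
Step 7: cancel R4 -> on_hand[A=42 B=22] avail[A=38 B=22] open={R3}
Step 8: reserve R5 A 1 -> on_hand[A=42 B=22] avail[A=37 B=22] open={R3,R5}
Step 9: reserve R6 A 2 -> on_hand[A=42 B=22] avail[A=35 B=22] open={R3,R5,R6}
Step 10: reserve R7 B 7 -> on_hand[A=42 B=22] avail[A=35 B=15] open={R3,R5,R6,R7}
Step 11: reserve R8 B 3 -> on_hand[A=42 B=22] avail[A=35 B=12] open={R3,R5,R6,R7,R8}
Step 12: reserve R9 B 7 -> on_hand[A=42 B=22] avail[A=35 B=5] open={R3,R5,R6,R7,R8,R9}
Step 13: reserve R10 A 1 -> on_hand[A=42 B=22] avail[A=34 B=5] open={R10,R3,R5,R6,R7,R8,R9}
Step 14: commit R8 -> on_hand[A=42 B=19] avail[A=34 B=5] open={R10,R3,R5,R6,R7,R9}
Final available[B] = 5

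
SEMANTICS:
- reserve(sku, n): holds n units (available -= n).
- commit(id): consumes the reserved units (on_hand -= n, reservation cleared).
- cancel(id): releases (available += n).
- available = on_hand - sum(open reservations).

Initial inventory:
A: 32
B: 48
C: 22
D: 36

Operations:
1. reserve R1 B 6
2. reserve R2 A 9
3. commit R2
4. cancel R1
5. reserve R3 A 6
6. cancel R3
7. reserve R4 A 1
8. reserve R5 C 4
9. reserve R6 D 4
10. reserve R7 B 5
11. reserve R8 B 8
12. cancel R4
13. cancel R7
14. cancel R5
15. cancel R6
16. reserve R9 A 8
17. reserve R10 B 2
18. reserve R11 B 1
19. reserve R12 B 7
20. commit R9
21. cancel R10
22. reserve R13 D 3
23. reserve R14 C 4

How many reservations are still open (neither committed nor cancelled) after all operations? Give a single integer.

Step 1: reserve R1 B 6 -> on_hand[A=32 B=48 C=22 D=36] avail[A=32 B=42 C=22 D=36] open={R1}
Step 2: reserve R2 A 9 -> on_hand[A=32 B=48 C=22 D=36] avail[A=23 B=42 C=22 D=36] open={R1,R2}
Step 3: commit R2 -> on_hand[A=23 B=48 C=22 D=36] avail[A=23 B=42 C=22 D=36] open={R1}
Step 4: cancel R1 -> on_hand[A=23 B=48 C=22 D=36] avail[A=23 B=48 C=22 D=36] open={}
Step 5: reserve R3 A 6 -> on_hand[A=23 B=48 C=22 D=36] avail[A=17 B=48 C=22 D=36] open={R3}
Step 6: cancel R3 -> on_hand[A=23 B=48 C=22 D=36] avail[A=23 B=48 C=22 D=36] open={}
Step 7: reserve R4 A 1 -> on_hand[A=23 B=48 C=22 D=36] avail[A=22 B=48 C=22 D=36] open={R4}
Step 8: reserve R5 C 4 -> on_hand[A=23 B=48 C=22 D=36] avail[A=22 B=48 C=18 D=36] open={R4,R5}
Step 9: reserve R6 D 4 -> on_hand[A=23 B=48 C=22 D=36] avail[A=22 B=48 C=18 D=32] open={R4,R5,R6}
Step 10: reserve R7 B 5 -> on_hand[A=23 B=48 C=22 D=36] avail[A=22 B=43 C=18 D=32] open={R4,R5,R6,R7}
Step 11: reserve R8 B 8 -> on_hand[A=23 B=48 C=22 D=36] avail[A=22 B=35 C=18 D=32] open={R4,R5,R6,R7,R8}
Step 12: cancel R4 -> on_hand[A=23 B=48 C=22 D=36] avail[A=23 B=35 C=18 D=32] open={R5,R6,R7,R8}
Step 13: cancel R7 -> on_hand[A=23 B=48 C=22 D=36] avail[A=23 B=40 C=18 D=32] open={R5,R6,R8}
Step 14: cancel R5 -> on_hand[A=23 B=48 C=22 D=36] avail[A=23 B=40 C=22 D=32] open={R6,R8}
Step 15: cancel R6 -> on_hand[A=23 B=48 C=22 D=36] avail[A=23 B=40 C=22 D=36] open={R8}
Step 16: reserve R9 A 8 -> on_hand[A=23 B=48 C=22 D=36] avail[A=15 B=40 C=22 D=36] open={R8,R9}
Step 17: reserve R10 B 2 -> on_hand[A=23 B=48 C=22 D=36] avail[A=15 B=38 C=22 D=36] open={R10,R8,R9}
Step 18: reserve R11 B 1 -> on_hand[A=23 B=48 C=22 D=36] avail[A=15 B=37 C=22 D=36] open={R10,R11,R8,R9}
Step 19: reserve R12 B 7 -> on_hand[A=23 B=48 C=22 D=36] avail[A=15 B=30 C=22 D=36] open={R10,R11,R12,R8,R9}
Step 20: commit R9 -> on_hand[A=15 B=48 C=22 D=36] avail[A=15 B=30 C=22 D=36] open={R10,R11,R12,R8}
Step 21: cancel R10 -> on_hand[A=15 B=48 C=22 D=36] avail[A=15 B=32 C=22 D=36] open={R11,R12,R8}
Step 22: reserve R13 D 3 -> on_hand[A=15 B=48 C=22 D=36] avail[A=15 B=32 C=22 D=33] open={R11,R12,R13,R8}
Step 23: reserve R14 C 4 -> on_hand[A=15 B=48 C=22 D=36] avail[A=15 B=32 C=18 D=33] open={R11,R12,R13,R14,R8}
Open reservations: ['R11', 'R12', 'R13', 'R14', 'R8'] -> 5

Answer: 5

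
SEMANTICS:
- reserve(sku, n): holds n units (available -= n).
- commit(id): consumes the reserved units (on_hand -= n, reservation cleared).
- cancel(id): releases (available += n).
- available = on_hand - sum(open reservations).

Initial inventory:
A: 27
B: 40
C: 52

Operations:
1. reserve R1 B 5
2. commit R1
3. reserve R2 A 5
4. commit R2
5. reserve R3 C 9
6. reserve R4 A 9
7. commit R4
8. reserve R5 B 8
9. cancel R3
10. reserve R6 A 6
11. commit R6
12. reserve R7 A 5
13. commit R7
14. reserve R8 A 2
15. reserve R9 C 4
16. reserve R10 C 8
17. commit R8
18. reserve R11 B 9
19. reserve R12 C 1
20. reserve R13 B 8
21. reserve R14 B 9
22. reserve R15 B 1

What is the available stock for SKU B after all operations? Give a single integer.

Answer: 0

Derivation:
Step 1: reserve R1 B 5 -> on_hand[A=27 B=40 C=52] avail[A=27 B=35 C=52] open={R1}
Step 2: commit R1 -> on_hand[A=27 B=35 C=52] avail[A=27 B=35 C=52] open={}
Step 3: reserve R2 A 5 -> on_hand[A=27 B=35 C=52] avail[A=22 B=35 C=52] open={R2}
Step 4: commit R2 -> on_hand[A=22 B=35 C=52] avail[A=22 B=35 C=52] open={}
Step 5: reserve R3 C 9 -> on_hand[A=22 B=35 C=52] avail[A=22 B=35 C=43] open={R3}
Step 6: reserve R4 A 9 -> on_hand[A=22 B=35 C=52] avail[A=13 B=35 C=43] open={R3,R4}
Step 7: commit R4 -> on_hand[A=13 B=35 C=52] avail[A=13 B=35 C=43] open={R3}
Step 8: reserve R5 B 8 -> on_hand[A=13 B=35 C=52] avail[A=13 B=27 C=43] open={R3,R5}
Step 9: cancel R3 -> on_hand[A=13 B=35 C=52] avail[A=13 B=27 C=52] open={R5}
Step 10: reserve R6 A 6 -> on_hand[A=13 B=35 C=52] avail[A=7 B=27 C=52] open={R5,R6}
Step 11: commit R6 -> on_hand[A=7 B=35 C=52] avail[A=7 B=27 C=52] open={R5}
Step 12: reserve R7 A 5 -> on_hand[A=7 B=35 C=52] avail[A=2 B=27 C=52] open={R5,R7}
Step 13: commit R7 -> on_hand[A=2 B=35 C=52] avail[A=2 B=27 C=52] open={R5}
Step 14: reserve R8 A 2 -> on_hand[A=2 B=35 C=52] avail[A=0 B=27 C=52] open={R5,R8}
Step 15: reserve R9 C 4 -> on_hand[A=2 B=35 C=52] avail[A=0 B=27 C=48] open={R5,R8,R9}
Step 16: reserve R10 C 8 -> on_hand[A=2 B=35 C=52] avail[A=0 B=27 C=40] open={R10,R5,R8,R9}
Step 17: commit R8 -> on_hand[A=0 B=35 C=52] avail[A=0 B=27 C=40] open={R10,R5,R9}
Step 18: reserve R11 B 9 -> on_hand[A=0 B=35 C=52] avail[A=0 B=18 C=40] open={R10,R11,R5,R9}
Step 19: reserve R12 C 1 -> on_hand[A=0 B=35 C=52] avail[A=0 B=18 C=39] open={R10,R11,R12,R5,R9}
Step 20: reserve R13 B 8 -> on_hand[A=0 B=35 C=52] avail[A=0 B=10 C=39] open={R10,R11,R12,R13,R5,R9}
Step 21: reserve R14 B 9 -> on_hand[A=0 B=35 C=52] avail[A=0 B=1 C=39] open={R10,R11,R12,R13,R14,R5,R9}
Step 22: reserve R15 B 1 -> on_hand[A=0 B=35 C=52] avail[A=0 B=0 C=39] open={R10,R11,R12,R13,R14,R15,R5,R9}
Final available[B] = 0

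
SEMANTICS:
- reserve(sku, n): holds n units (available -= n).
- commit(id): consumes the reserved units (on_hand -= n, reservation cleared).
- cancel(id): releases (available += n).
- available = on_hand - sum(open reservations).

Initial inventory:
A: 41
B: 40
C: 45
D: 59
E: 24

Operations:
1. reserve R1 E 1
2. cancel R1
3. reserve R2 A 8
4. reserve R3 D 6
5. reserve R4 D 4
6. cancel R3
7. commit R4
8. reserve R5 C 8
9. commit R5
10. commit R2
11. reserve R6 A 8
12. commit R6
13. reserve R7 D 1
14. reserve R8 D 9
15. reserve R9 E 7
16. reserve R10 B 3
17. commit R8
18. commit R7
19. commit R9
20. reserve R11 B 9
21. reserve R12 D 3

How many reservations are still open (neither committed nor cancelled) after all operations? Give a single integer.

Step 1: reserve R1 E 1 -> on_hand[A=41 B=40 C=45 D=59 E=24] avail[A=41 B=40 C=45 D=59 E=23] open={R1}
Step 2: cancel R1 -> on_hand[A=41 B=40 C=45 D=59 E=24] avail[A=41 B=40 C=45 D=59 E=24] open={}
Step 3: reserve R2 A 8 -> on_hand[A=41 B=40 C=45 D=59 E=24] avail[A=33 B=40 C=45 D=59 E=24] open={R2}
Step 4: reserve R3 D 6 -> on_hand[A=41 B=40 C=45 D=59 E=24] avail[A=33 B=40 C=45 D=53 E=24] open={R2,R3}
Step 5: reserve R4 D 4 -> on_hand[A=41 B=40 C=45 D=59 E=24] avail[A=33 B=40 C=45 D=49 E=24] open={R2,R3,R4}
Step 6: cancel R3 -> on_hand[A=41 B=40 C=45 D=59 E=24] avail[A=33 B=40 C=45 D=55 E=24] open={R2,R4}
Step 7: commit R4 -> on_hand[A=41 B=40 C=45 D=55 E=24] avail[A=33 B=40 C=45 D=55 E=24] open={R2}
Step 8: reserve R5 C 8 -> on_hand[A=41 B=40 C=45 D=55 E=24] avail[A=33 B=40 C=37 D=55 E=24] open={R2,R5}
Step 9: commit R5 -> on_hand[A=41 B=40 C=37 D=55 E=24] avail[A=33 B=40 C=37 D=55 E=24] open={R2}
Step 10: commit R2 -> on_hand[A=33 B=40 C=37 D=55 E=24] avail[A=33 B=40 C=37 D=55 E=24] open={}
Step 11: reserve R6 A 8 -> on_hand[A=33 B=40 C=37 D=55 E=24] avail[A=25 B=40 C=37 D=55 E=24] open={R6}
Step 12: commit R6 -> on_hand[A=25 B=40 C=37 D=55 E=24] avail[A=25 B=40 C=37 D=55 E=24] open={}
Step 13: reserve R7 D 1 -> on_hand[A=25 B=40 C=37 D=55 E=24] avail[A=25 B=40 C=37 D=54 E=24] open={R7}
Step 14: reserve R8 D 9 -> on_hand[A=25 B=40 C=37 D=55 E=24] avail[A=25 B=40 C=37 D=45 E=24] open={R7,R8}
Step 15: reserve R9 E 7 -> on_hand[A=25 B=40 C=37 D=55 E=24] avail[A=25 B=40 C=37 D=45 E=17] open={R7,R8,R9}
Step 16: reserve R10 B 3 -> on_hand[A=25 B=40 C=37 D=55 E=24] avail[A=25 B=37 C=37 D=45 E=17] open={R10,R7,R8,R9}
Step 17: commit R8 -> on_hand[A=25 B=40 C=37 D=46 E=24] avail[A=25 B=37 C=37 D=45 E=17] open={R10,R7,R9}
Step 18: commit R7 -> on_hand[A=25 B=40 C=37 D=45 E=24] avail[A=25 B=37 C=37 D=45 E=17] open={R10,R9}
Step 19: commit R9 -> on_hand[A=25 B=40 C=37 D=45 E=17] avail[A=25 B=37 C=37 D=45 E=17] open={R10}
Step 20: reserve R11 B 9 -> on_hand[A=25 B=40 C=37 D=45 E=17] avail[A=25 B=28 C=37 D=45 E=17] open={R10,R11}
Step 21: reserve R12 D 3 -> on_hand[A=25 B=40 C=37 D=45 E=17] avail[A=25 B=28 C=37 D=42 E=17] open={R10,R11,R12}
Open reservations: ['R10', 'R11', 'R12'] -> 3

Answer: 3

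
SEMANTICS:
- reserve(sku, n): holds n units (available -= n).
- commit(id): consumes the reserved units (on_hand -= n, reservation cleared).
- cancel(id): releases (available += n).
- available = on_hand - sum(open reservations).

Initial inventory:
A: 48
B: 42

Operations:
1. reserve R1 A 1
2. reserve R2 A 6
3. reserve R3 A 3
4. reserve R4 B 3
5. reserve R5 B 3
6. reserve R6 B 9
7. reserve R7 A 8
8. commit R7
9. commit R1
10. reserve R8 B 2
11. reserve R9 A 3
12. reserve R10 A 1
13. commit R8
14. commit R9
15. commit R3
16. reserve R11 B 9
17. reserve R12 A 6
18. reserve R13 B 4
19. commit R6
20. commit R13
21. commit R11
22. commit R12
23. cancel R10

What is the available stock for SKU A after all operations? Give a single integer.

Answer: 21

Derivation:
Step 1: reserve R1 A 1 -> on_hand[A=48 B=42] avail[A=47 B=42] open={R1}
Step 2: reserve R2 A 6 -> on_hand[A=48 B=42] avail[A=41 B=42] open={R1,R2}
Step 3: reserve R3 A 3 -> on_hand[A=48 B=42] avail[A=38 B=42] open={R1,R2,R3}
Step 4: reserve R4 B 3 -> on_hand[A=48 B=42] avail[A=38 B=39] open={R1,R2,R3,R4}
Step 5: reserve R5 B 3 -> on_hand[A=48 B=42] avail[A=38 B=36] open={R1,R2,R3,R4,R5}
Step 6: reserve R6 B 9 -> on_hand[A=48 B=42] avail[A=38 B=27] open={R1,R2,R3,R4,R5,R6}
Step 7: reserve R7 A 8 -> on_hand[A=48 B=42] avail[A=30 B=27] open={R1,R2,R3,R4,R5,R6,R7}
Step 8: commit R7 -> on_hand[A=40 B=42] avail[A=30 B=27] open={R1,R2,R3,R4,R5,R6}
Step 9: commit R1 -> on_hand[A=39 B=42] avail[A=30 B=27] open={R2,R3,R4,R5,R6}
Step 10: reserve R8 B 2 -> on_hand[A=39 B=42] avail[A=30 B=25] open={R2,R3,R4,R5,R6,R8}
Step 11: reserve R9 A 3 -> on_hand[A=39 B=42] avail[A=27 B=25] open={R2,R3,R4,R5,R6,R8,R9}
Step 12: reserve R10 A 1 -> on_hand[A=39 B=42] avail[A=26 B=25] open={R10,R2,R3,R4,R5,R6,R8,R9}
Step 13: commit R8 -> on_hand[A=39 B=40] avail[A=26 B=25] open={R10,R2,R3,R4,R5,R6,R9}
Step 14: commit R9 -> on_hand[A=36 B=40] avail[A=26 B=25] open={R10,R2,R3,R4,R5,R6}
Step 15: commit R3 -> on_hand[A=33 B=40] avail[A=26 B=25] open={R10,R2,R4,R5,R6}
Step 16: reserve R11 B 9 -> on_hand[A=33 B=40] avail[A=26 B=16] open={R10,R11,R2,R4,R5,R6}
Step 17: reserve R12 A 6 -> on_hand[A=33 B=40] avail[A=20 B=16] open={R10,R11,R12,R2,R4,R5,R6}
Step 18: reserve R13 B 4 -> on_hand[A=33 B=40] avail[A=20 B=12] open={R10,R11,R12,R13,R2,R4,R5,R6}
Step 19: commit R6 -> on_hand[A=33 B=31] avail[A=20 B=12] open={R10,R11,R12,R13,R2,R4,R5}
Step 20: commit R13 -> on_hand[A=33 B=27] avail[A=20 B=12] open={R10,R11,R12,R2,R4,R5}
Step 21: commit R11 -> on_hand[A=33 B=18] avail[A=20 B=12] open={R10,R12,R2,R4,R5}
Step 22: commit R12 -> on_hand[A=27 B=18] avail[A=20 B=12] open={R10,R2,R4,R5}
Step 23: cancel R10 -> on_hand[A=27 B=18] avail[A=21 B=12] open={R2,R4,R5}
Final available[A] = 21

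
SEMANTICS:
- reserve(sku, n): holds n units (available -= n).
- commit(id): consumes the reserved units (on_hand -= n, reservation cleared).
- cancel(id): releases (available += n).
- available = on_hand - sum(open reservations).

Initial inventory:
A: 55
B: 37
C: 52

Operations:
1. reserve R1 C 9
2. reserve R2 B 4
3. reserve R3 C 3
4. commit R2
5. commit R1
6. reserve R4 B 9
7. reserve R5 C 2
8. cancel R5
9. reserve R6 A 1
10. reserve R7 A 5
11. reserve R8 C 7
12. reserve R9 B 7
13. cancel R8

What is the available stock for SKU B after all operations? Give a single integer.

Answer: 17

Derivation:
Step 1: reserve R1 C 9 -> on_hand[A=55 B=37 C=52] avail[A=55 B=37 C=43] open={R1}
Step 2: reserve R2 B 4 -> on_hand[A=55 B=37 C=52] avail[A=55 B=33 C=43] open={R1,R2}
Step 3: reserve R3 C 3 -> on_hand[A=55 B=37 C=52] avail[A=55 B=33 C=40] open={R1,R2,R3}
Step 4: commit R2 -> on_hand[A=55 B=33 C=52] avail[A=55 B=33 C=40] open={R1,R3}
Step 5: commit R1 -> on_hand[A=55 B=33 C=43] avail[A=55 B=33 C=40] open={R3}
Step 6: reserve R4 B 9 -> on_hand[A=55 B=33 C=43] avail[A=55 B=24 C=40] open={R3,R4}
Step 7: reserve R5 C 2 -> on_hand[A=55 B=33 C=43] avail[A=55 B=24 C=38] open={R3,R4,R5}
Step 8: cancel R5 -> on_hand[A=55 B=33 C=43] avail[A=55 B=24 C=40] open={R3,R4}
Step 9: reserve R6 A 1 -> on_hand[A=55 B=33 C=43] avail[A=54 B=24 C=40] open={R3,R4,R6}
Step 10: reserve R7 A 5 -> on_hand[A=55 B=33 C=43] avail[A=49 B=24 C=40] open={R3,R4,R6,R7}
Step 11: reserve R8 C 7 -> on_hand[A=55 B=33 C=43] avail[A=49 B=24 C=33] open={R3,R4,R6,R7,R8}
Step 12: reserve R9 B 7 -> on_hand[A=55 B=33 C=43] avail[A=49 B=17 C=33] open={R3,R4,R6,R7,R8,R9}
Step 13: cancel R8 -> on_hand[A=55 B=33 C=43] avail[A=49 B=17 C=40] open={R3,R4,R6,R7,R9}
Final available[B] = 17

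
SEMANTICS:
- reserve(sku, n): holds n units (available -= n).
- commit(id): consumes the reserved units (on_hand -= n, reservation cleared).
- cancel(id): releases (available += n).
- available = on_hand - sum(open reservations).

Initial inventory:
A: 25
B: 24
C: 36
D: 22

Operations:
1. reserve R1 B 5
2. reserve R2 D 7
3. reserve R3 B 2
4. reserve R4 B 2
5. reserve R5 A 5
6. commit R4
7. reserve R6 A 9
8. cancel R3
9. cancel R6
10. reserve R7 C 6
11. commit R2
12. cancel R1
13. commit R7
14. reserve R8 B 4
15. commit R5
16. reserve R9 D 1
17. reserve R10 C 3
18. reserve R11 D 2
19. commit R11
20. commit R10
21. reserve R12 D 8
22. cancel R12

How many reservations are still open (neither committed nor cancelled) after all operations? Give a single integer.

Step 1: reserve R1 B 5 -> on_hand[A=25 B=24 C=36 D=22] avail[A=25 B=19 C=36 D=22] open={R1}
Step 2: reserve R2 D 7 -> on_hand[A=25 B=24 C=36 D=22] avail[A=25 B=19 C=36 D=15] open={R1,R2}
Step 3: reserve R3 B 2 -> on_hand[A=25 B=24 C=36 D=22] avail[A=25 B=17 C=36 D=15] open={R1,R2,R3}
Step 4: reserve R4 B 2 -> on_hand[A=25 B=24 C=36 D=22] avail[A=25 B=15 C=36 D=15] open={R1,R2,R3,R4}
Step 5: reserve R5 A 5 -> on_hand[A=25 B=24 C=36 D=22] avail[A=20 B=15 C=36 D=15] open={R1,R2,R3,R4,R5}
Step 6: commit R4 -> on_hand[A=25 B=22 C=36 D=22] avail[A=20 B=15 C=36 D=15] open={R1,R2,R3,R5}
Step 7: reserve R6 A 9 -> on_hand[A=25 B=22 C=36 D=22] avail[A=11 B=15 C=36 D=15] open={R1,R2,R3,R5,R6}
Step 8: cancel R3 -> on_hand[A=25 B=22 C=36 D=22] avail[A=11 B=17 C=36 D=15] open={R1,R2,R5,R6}
Step 9: cancel R6 -> on_hand[A=25 B=22 C=36 D=22] avail[A=20 B=17 C=36 D=15] open={R1,R2,R5}
Step 10: reserve R7 C 6 -> on_hand[A=25 B=22 C=36 D=22] avail[A=20 B=17 C=30 D=15] open={R1,R2,R5,R7}
Step 11: commit R2 -> on_hand[A=25 B=22 C=36 D=15] avail[A=20 B=17 C=30 D=15] open={R1,R5,R7}
Step 12: cancel R1 -> on_hand[A=25 B=22 C=36 D=15] avail[A=20 B=22 C=30 D=15] open={R5,R7}
Step 13: commit R7 -> on_hand[A=25 B=22 C=30 D=15] avail[A=20 B=22 C=30 D=15] open={R5}
Step 14: reserve R8 B 4 -> on_hand[A=25 B=22 C=30 D=15] avail[A=20 B=18 C=30 D=15] open={R5,R8}
Step 15: commit R5 -> on_hand[A=20 B=22 C=30 D=15] avail[A=20 B=18 C=30 D=15] open={R8}
Step 16: reserve R9 D 1 -> on_hand[A=20 B=22 C=30 D=15] avail[A=20 B=18 C=30 D=14] open={R8,R9}
Step 17: reserve R10 C 3 -> on_hand[A=20 B=22 C=30 D=15] avail[A=20 B=18 C=27 D=14] open={R10,R8,R9}
Step 18: reserve R11 D 2 -> on_hand[A=20 B=22 C=30 D=15] avail[A=20 B=18 C=27 D=12] open={R10,R11,R8,R9}
Step 19: commit R11 -> on_hand[A=20 B=22 C=30 D=13] avail[A=20 B=18 C=27 D=12] open={R10,R8,R9}
Step 20: commit R10 -> on_hand[A=20 B=22 C=27 D=13] avail[A=20 B=18 C=27 D=12] open={R8,R9}
Step 21: reserve R12 D 8 -> on_hand[A=20 B=22 C=27 D=13] avail[A=20 B=18 C=27 D=4] open={R12,R8,R9}
Step 22: cancel R12 -> on_hand[A=20 B=22 C=27 D=13] avail[A=20 B=18 C=27 D=12] open={R8,R9}
Open reservations: ['R8', 'R9'] -> 2

Answer: 2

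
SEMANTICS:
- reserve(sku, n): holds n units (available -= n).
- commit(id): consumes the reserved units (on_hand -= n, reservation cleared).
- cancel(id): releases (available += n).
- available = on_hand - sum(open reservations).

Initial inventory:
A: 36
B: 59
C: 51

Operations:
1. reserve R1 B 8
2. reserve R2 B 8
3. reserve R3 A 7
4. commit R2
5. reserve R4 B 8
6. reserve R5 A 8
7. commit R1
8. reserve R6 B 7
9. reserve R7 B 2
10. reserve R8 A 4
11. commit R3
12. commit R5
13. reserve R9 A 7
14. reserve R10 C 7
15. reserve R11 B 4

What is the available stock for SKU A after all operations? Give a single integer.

Answer: 10

Derivation:
Step 1: reserve R1 B 8 -> on_hand[A=36 B=59 C=51] avail[A=36 B=51 C=51] open={R1}
Step 2: reserve R2 B 8 -> on_hand[A=36 B=59 C=51] avail[A=36 B=43 C=51] open={R1,R2}
Step 3: reserve R3 A 7 -> on_hand[A=36 B=59 C=51] avail[A=29 B=43 C=51] open={R1,R2,R3}
Step 4: commit R2 -> on_hand[A=36 B=51 C=51] avail[A=29 B=43 C=51] open={R1,R3}
Step 5: reserve R4 B 8 -> on_hand[A=36 B=51 C=51] avail[A=29 B=35 C=51] open={R1,R3,R4}
Step 6: reserve R5 A 8 -> on_hand[A=36 B=51 C=51] avail[A=21 B=35 C=51] open={R1,R3,R4,R5}
Step 7: commit R1 -> on_hand[A=36 B=43 C=51] avail[A=21 B=35 C=51] open={R3,R4,R5}
Step 8: reserve R6 B 7 -> on_hand[A=36 B=43 C=51] avail[A=21 B=28 C=51] open={R3,R4,R5,R6}
Step 9: reserve R7 B 2 -> on_hand[A=36 B=43 C=51] avail[A=21 B=26 C=51] open={R3,R4,R5,R6,R7}
Step 10: reserve R8 A 4 -> on_hand[A=36 B=43 C=51] avail[A=17 B=26 C=51] open={R3,R4,R5,R6,R7,R8}
Step 11: commit R3 -> on_hand[A=29 B=43 C=51] avail[A=17 B=26 C=51] open={R4,R5,R6,R7,R8}
Step 12: commit R5 -> on_hand[A=21 B=43 C=51] avail[A=17 B=26 C=51] open={R4,R6,R7,R8}
Step 13: reserve R9 A 7 -> on_hand[A=21 B=43 C=51] avail[A=10 B=26 C=51] open={R4,R6,R7,R8,R9}
Step 14: reserve R10 C 7 -> on_hand[A=21 B=43 C=51] avail[A=10 B=26 C=44] open={R10,R4,R6,R7,R8,R9}
Step 15: reserve R11 B 4 -> on_hand[A=21 B=43 C=51] avail[A=10 B=22 C=44] open={R10,R11,R4,R6,R7,R8,R9}
Final available[A] = 10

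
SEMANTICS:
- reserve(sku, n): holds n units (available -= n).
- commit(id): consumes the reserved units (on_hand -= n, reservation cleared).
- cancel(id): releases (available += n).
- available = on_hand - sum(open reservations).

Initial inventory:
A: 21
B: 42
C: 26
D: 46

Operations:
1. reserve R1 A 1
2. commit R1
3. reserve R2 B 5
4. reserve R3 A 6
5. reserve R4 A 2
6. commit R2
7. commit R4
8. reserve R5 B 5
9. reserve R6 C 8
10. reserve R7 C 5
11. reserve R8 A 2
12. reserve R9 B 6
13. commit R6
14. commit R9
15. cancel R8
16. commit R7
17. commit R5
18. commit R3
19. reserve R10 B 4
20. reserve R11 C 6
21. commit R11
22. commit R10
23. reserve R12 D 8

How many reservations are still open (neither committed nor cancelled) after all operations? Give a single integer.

Answer: 1

Derivation:
Step 1: reserve R1 A 1 -> on_hand[A=21 B=42 C=26 D=46] avail[A=20 B=42 C=26 D=46] open={R1}
Step 2: commit R1 -> on_hand[A=20 B=42 C=26 D=46] avail[A=20 B=42 C=26 D=46] open={}
Step 3: reserve R2 B 5 -> on_hand[A=20 B=42 C=26 D=46] avail[A=20 B=37 C=26 D=46] open={R2}
Step 4: reserve R3 A 6 -> on_hand[A=20 B=42 C=26 D=46] avail[A=14 B=37 C=26 D=46] open={R2,R3}
Step 5: reserve R4 A 2 -> on_hand[A=20 B=42 C=26 D=46] avail[A=12 B=37 C=26 D=46] open={R2,R3,R4}
Step 6: commit R2 -> on_hand[A=20 B=37 C=26 D=46] avail[A=12 B=37 C=26 D=46] open={R3,R4}
Step 7: commit R4 -> on_hand[A=18 B=37 C=26 D=46] avail[A=12 B=37 C=26 D=46] open={R3}
Step 8: reserve R5 B 5 -> on_hand[A=18 B=37 C=26 D=46] avail[A=12 B=32 C=26 D=46] open={R3,R5}
Step 9: reserve R6 C 8 -> on_hand[A=18 B=37 C=26 D=46] avail[A=12 B=32 C=18 D=46] open={R3,R5,R6}
Step 10: reserve R7 C 5 -> on_hand[A=18 B=37 C=26 D=46] avail[A=12 B=32 C=13 D=46] open={R3,R5,R6,R7}
Step 11: reserve R8 A 2 -> on_hand[A=18 B=37 C=26 D=46] avail[A=10 B=32 C=13 D=46] open={R3,R5,R6,R7,R8}
Step 12: reserve R9 B 6 -> on_hand[A=18 B=37 C=26 D=46] avail[A=10 B=26 C=13 D=46] open={R3,R5,R6,R7,R8,R9}
Step 13: commit R6 -> on_hand[A=18 B=37 C=18 D=46] avail[A=10 B=26 C=13 D=46] open={R3,R5,R7,R8,R9}
Step 14: commit R9 -> on_hand[A=18 B=31 C=18 D=46] avail[A=10 B=26 C=13 D=46] open={R3,R5,R7,R8}
Step 15: cancel R8 -> on_hand[A=18 B=31 C=18 D=46] avail[A=12 B=26 C=13 D=46] open={R3,R5,R7}
Step 16: commit R7 -> on_hand[A=18 B=31 C=13 D=46] avail[A=12 B=26 C=13 D=46] open={R3,R5}
Step 17: commit R5 -> on_hand[A=18 B=26 C=13 D=46] avail[A=12 B=26 C=13 D=46] open={R3}
Step 18: commit R3 -> on_hand[A=12 B=26 C=13 D=46] avail[A=12 B=26 C=13 D=46] open={}
Step 19: reserve R10 B 4 -> on_hand[A=12 B=26 C=13 D=46] avail[A=12 B=22 C=13 D=46] open={R10}
Step 20: reserve R11 C 6 -> on_hand[A=12 B=26 C=13 D=46] avail[A=12 B=22 C=7 D=46] open={R10,R11}
Step 21: commit R11 -> on_hand[A=12 B=26 C=7 D=46] avail[A=12 B=22 C=7 D=46] open={R10}
Step 22: commit R10 -> on_hand[A=12 B=22 C=7 D=46] avail[A=12 B=22 C=7 D=46] open={}
Step 23: reserve R12 D 8 -> on_hand[A=12 B=22 C=7 D=46] avail[A=12 B=22 C=7 D=38] open={R12}
Open reservations: ['R12'] -> 1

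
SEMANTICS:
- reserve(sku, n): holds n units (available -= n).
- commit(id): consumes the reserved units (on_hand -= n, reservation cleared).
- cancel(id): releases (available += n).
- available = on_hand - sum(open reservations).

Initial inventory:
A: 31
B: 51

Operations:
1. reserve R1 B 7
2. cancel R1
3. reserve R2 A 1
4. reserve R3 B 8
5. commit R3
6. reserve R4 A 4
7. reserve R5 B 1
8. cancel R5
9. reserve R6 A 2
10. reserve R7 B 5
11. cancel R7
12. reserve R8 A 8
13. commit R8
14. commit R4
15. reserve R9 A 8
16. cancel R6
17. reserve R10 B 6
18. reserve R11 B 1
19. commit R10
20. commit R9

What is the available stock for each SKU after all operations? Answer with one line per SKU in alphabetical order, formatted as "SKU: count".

Answer: A: 10
B: 36

Derivation:
Step 1: reserve R1 B 7 -> on_hand[A=31 B=51] avail[A=31 B=44] open={R1}
Step 2: cancel R1 -> on_hand[A=31 B=51] avail[A=31 B=51] open={}
Step 3: reserve R2 A 1 -> on_hand[A=31 B=51] avail[A=30 B=51] open={R2}
Step 4: reserve R3 B 8 -> on_hand[A=31 B=51] avail[A=30 B=43] open={R2,R3}
Step 5: commit R3 -> on_hand[A=31 B=43] avail[A=30 B=43] open={R2}
Step 6: reserve R4 A 4 -> on_hand[A=31 B=43] avail[A=26 B=43] open={R2,R4}
Step 7: reserve R5 B 1 -> on_hand[A=31 B=43] avail[A=26 B=42] open={R2,R4,R5}
Step 8: cancel R5 -> on_hand[A=31 B=43] avail[A=26 B=43] open={R2,R4}
Step 9: reserve R6 A 2 -> on_hand[A=31 B=43] avail[A=24 B=43] open={R2,R4,R6}
Step 10: reserve R7 B 5 -> on_hand[A=31 B=43] avail[A=24 B=38] open={R2,R4,R6,R7}
Step 11: cancel R7 -> on_hand[A=31 B=43] avail[A=24 B=43] open={R2,R4,R6}
Step 12: reserve R8 A 8 -> on_hand[A=31 B=43] avail[A=16 B=43] open={R2,R4,R6,R8}
Step 13: commit R8 -> on_hand[A=23 B=43] avail[A=16 B=43] open={R2,R4,R6}
Step 14: commit R4 -> on_hand[A=19 B=43] avail[A=16 B=43] open={R2,R6}
Step 15: reserve R9 A 8 -> on_hand[A=19 B=43] avail[A=8 B=43] open={R2,R6,R9}
Step 16: cancel R6 -> on_hand[A=19 B=43] avail[A=10 B=43] open={R2,R9}
Step 17: reserve R10 B 6 -> on_hand[A=19 B=43] avail[A=10 B=37] open={R10,R2,R9}
Step 18: reserve R11 B 1 -> on_hand[A=19 B=43] avail[A=10 B=36] open={R10,R11,R2,R9}
Step 19: commit R10 -> on_hand[A=19 B=37] avail[A=10 B=36] open={R11,R2,R9}
Step 20: commit R9 -> on_hand[A=11 B=37] avail[A=10 B=36] open={R11,R2}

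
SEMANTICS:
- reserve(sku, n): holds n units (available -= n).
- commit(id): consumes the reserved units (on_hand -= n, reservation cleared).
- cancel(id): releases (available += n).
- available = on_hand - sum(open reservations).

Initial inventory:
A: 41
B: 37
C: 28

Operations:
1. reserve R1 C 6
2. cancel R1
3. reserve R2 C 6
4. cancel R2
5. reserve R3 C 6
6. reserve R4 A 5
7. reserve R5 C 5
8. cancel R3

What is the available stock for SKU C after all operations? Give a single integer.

Answer: 23

Derivation:
Step 1: reserve R1 C 6 -> on_hand[A=41 B=37 C=28] avail[A=41 B=37 C=22] open={R1}
Step 2: cancel R1 -> on_hand[A=41 B=37 C=28] avail[A=41 B=37 C=28] open={}
Step 3: reserve R2 C 6 -> on_hand[A=41 B=37 C=28] avail[A=41 B=37 C=22] open={R2}
Step 4: cancel R2 -> on_hand[A=41 B=37 C=28] avail[A=41 B=37 C=28] open={}
Step 5: reserve R3 C 6 -> on_hand[A=41 B=37 C=28] avail[A=41 B=37 C=22] open={R3}
Step 6: reserve R4 A 5 -> on_hand[A=41 B=37 C=28] avail[A=36 B=37 C=22] open={R3,R4}
Step 7: reserve R5 C 5 -> on_hand[A=41 B=37 C=28] avail[A=36 B=37 C=17] open={R3,R4,R5}
Step 8: cancel R3 -> on_hand[A=41 B=37 C=28] avail[A=36 B=37 C=23] open={R4,R5}
Final available[C] = 23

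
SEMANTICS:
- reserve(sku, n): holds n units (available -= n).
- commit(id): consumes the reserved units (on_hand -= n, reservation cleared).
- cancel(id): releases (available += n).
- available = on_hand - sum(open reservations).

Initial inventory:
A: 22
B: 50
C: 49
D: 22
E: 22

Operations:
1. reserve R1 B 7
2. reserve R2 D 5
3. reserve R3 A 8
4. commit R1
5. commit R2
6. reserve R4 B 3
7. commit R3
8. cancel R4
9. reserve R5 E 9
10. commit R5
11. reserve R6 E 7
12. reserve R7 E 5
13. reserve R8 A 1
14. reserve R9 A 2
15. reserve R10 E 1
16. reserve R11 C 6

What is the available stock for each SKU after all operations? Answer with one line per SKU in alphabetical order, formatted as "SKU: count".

Step 1: reserve R1 B 7 -> on_hand[A=22 B=50 C=49 D=22 E=22] avail[A=22 B=43 C=49 D=22 E=22] open={R1}
Step 2: reserve R2 D 5 -> on_hand[A=22 B=50 C=49 D=22 E=22] avail[A=22 B=43 C=49 D=17 E=22] open={R1,R2}
Step 3: reserve R3 A 8 -> on_hand[A=22 B=50 C=49 D=22 E=22] avail[A=14 B=43 C=49 D=17 E=22] open={R1,R2,R3}
Step 4: commit R1 -> on_hand[A=22 B=43 C=49 D=22 E=22] avail[A=14 B=43 C=49 D=17 E=22] open={R2,R3}
Step 5: commit R2 -> on_hand[A=22 B=43 C=49 D=17 E=22] avail[A=14 B=43 C=49 D=17 E=22] open={R3}
Step 6: reserve R4 B 3 -> on_hand[A=22 B=43 C=49 D=17 E=22] avail[A=14 B=40 C=49 D=17 E=22] open={R3,R4}
Step 7: commit R3 -> on_hand[A=14 B=43 C=49 D=17 E=22] avail[A=14 B=40 C=49 D=17 E=22] open={R4}
Step 8: cancel R4 -> on_hand[A=14 B=43 C=49 D=17 E=22] avail[A=14 B=43 C=49 D=17 E=22] open={}
Step 9: reserve R5 E 9 -> on_hand[A=14 B=43 C=49 D=17 E=22] avail[A=14 B=43 C=49 D=17 E=13] open={R5}
Step 10: commit R5 -> on_hand[A=14 B=43 C=49 D=17 E=13] avail[A=14 B=43 C=49 D=17 E=13] open={}
Step 11: reserve R6 E 7 -> on_hand[A=14 B=43 C=49 D=17 E=13] avail[A=14 B=43 C=49 D=17 E=6] open={R6}
Step 12: reserve R7 E 5 -> on_hand[A=14 B=43 C=49 D=17 E=13] avail[A=14 B=43 C=49 D=17 E=1] open={R6,R7}
Step 13: reserve R8 A 1 -> on_hand[A=14 B=43 C=49 D=17 E=13] avail[A=13 B=43 C=49 D=17 E=1] open={R6,R7,R8}
Step 14: reserve R9 A 2 -> on_hand[A=14 B=43 C=49 D=17 E=13] avail[A=11 B=43 C=49 D=17 E=1] open={R6,R7,R8,R9}
Step 15: reserve R10 E 1 -> on_hand[A=14 B=43 C=49 D=17 E=13] avail[A=11 B=43 C=49 D=17 E=0] open={R10,R6,R7,R8,R9}
Step 16: reserve R11 C 6 -> on_hand[A=14 B=43 C=49 D=17 E=13] avail[A=11 B=43 C=43 D=17 E=0] open={R10,R11,R6,R7,R8,R9}

Answer: A: 11
B: 43
C: 43
D: 17
E: 0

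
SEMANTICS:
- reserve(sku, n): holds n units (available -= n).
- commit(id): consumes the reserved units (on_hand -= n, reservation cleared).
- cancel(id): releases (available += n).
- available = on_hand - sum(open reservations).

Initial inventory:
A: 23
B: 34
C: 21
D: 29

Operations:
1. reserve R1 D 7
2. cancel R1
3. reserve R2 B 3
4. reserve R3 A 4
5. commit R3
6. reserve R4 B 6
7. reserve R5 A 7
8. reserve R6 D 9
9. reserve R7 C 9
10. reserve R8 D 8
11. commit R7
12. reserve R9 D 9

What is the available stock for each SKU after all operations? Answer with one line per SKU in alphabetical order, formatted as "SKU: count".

Answer: A: 12
B: 25
C: 12
D: 3

Derivation:
Step 1: reserve R1 D 7 -> on_hand[A=23 B=34 C=21 D=29] avail[A=23 B=34 C=21 D=22] open={R1}
Step 2: cancel R1 -> on_hand[A=23 B=34 C=21 D=29] avail[A=23 B=34 C=21 D=29] open={}
Step 3: reserve R2 B 3 -> on_hand[A=23 B=34 C=21 D=29] avail[A=23 B=31 C=21 D=29] open={R2}
Step 4: reserve R3 A 4 -> on_hand[A=23 B=34 C=21 D=29] avail[A=19 B=31 C=21 D=29] open={R2,R3}
Step 5: commit R3 -> on_hand[A=19 B=34 C=21 D=29] avail[A=19 B=31 C=21 D=29] open={R2}
Step 6: reserve R4 B 6 -> on_hand[A=19 B=34 C=21 D=29] avail[A=19 B=25 C=21 D=29] open={R2,R4}
Step 7: reserve R5 A 7 -> on_hand[A=19 B=34 C=21 D=29] avail[A=12 B=25 C=21 D=29] open={R2,R4,R5}
Step 8: reserve R6 D 9 -> on_hand[A=19 B=34 C=21 D=29] avail[A=12 B=25 C=21 D=20] open={R2,R4,R5,R6}
Step 9: reserve R7 C 9 -> on_hand[A=19 B=34 C=21 D=29] avail[A=12 B=25 C=12 D=20] open={R2,R4,R5,R6,R7}
Step 10: reserve R8 D 8 -> on_hand[A=19 B=34 C=21 D=29] avail[A=12 B=25 C=12 D=12] open={R2,R4,R5,R6,R7,R8}
Step 11: commit R7 -> on_hand[A=19 B=34 C=12 D=29] avail[A=12 B=25 C=12 D=12] open={R2,R4,R5,R6,R8}
Step 12: reserve R9 D 9 -> on_hand[A=19 B=34 C=12 D=29] avail[A=12 B=25 C=12 D=3] open={R2,R4,R5,R6,R8,R9}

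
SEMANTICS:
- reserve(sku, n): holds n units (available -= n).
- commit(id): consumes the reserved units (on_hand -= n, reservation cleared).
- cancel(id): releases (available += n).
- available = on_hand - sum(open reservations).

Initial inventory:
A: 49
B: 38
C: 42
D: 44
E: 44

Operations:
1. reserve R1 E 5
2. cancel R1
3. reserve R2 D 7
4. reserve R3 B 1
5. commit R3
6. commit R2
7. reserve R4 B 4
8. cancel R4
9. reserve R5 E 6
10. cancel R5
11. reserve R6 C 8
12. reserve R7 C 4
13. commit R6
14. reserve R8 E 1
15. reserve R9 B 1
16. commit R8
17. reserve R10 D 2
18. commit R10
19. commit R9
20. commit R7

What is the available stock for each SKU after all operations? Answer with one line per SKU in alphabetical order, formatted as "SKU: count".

Answer: A: 49
B: 36
C: 30
D: 35
E: 43

Derivation:
Step 1: reserve R1 E 5 -> on_hand[A=49 B=38 C=42 D=44 E=44] avail[A=49 B=38 C=42 D=44 E=39] open={R1}
Step 2: cancel R1 -> on_hand[A=49 B=38 C=42 D=44 E=44] avail[A=49 B=38 C=42 D=44 E=44] open={}
Step 3: reserve R2 D 7 -> on_hand[A=49 B=38 C=42 D=44 E=44] avail[A=49 B=38 C=42 D=37 E=44] open={R2}
Step 4: reserve R3 B 1 -> on_hand[A=49 B=38 C=42 D=44 E=44] avail[A=49 B=37 C=42 D=37 E=44] open={R2,R3}
Step 5: commit R3 -> on_hand[A=49 B=37 C=42 D=44 E=44] avail[A=49 B=37 C=42 D=37 E=44] open={R2}
Step 6: commit R2 -> on_hand[A=49 B=37 C=42 D=37 E=44] avail[A=49 B=37 C=42 D=37 E=44] open={}
Step 7: reserve R4 B 4 -> on_hand[A=49 B=37 C=42 D=37 E=44] avail[A=49 B=33 C=42 D=37 E=44] open={R4}
Step 8: cancel R4 -> on_hand[A=49 B=37 C=42 D=37 E=44] avail[A=49 B=37 C=42 D=37 E=44] open={}
Step 9: reserve R5 E 6 -> on_hand[A=49 B=37 C=42 D=37 E=44] avail[A=49 B=37 C=42 D=37 E=38] open={R5}
Step 10: cancel R5 -> on_hand[A=49 B=37 C=42 D=37 E=44] avail[A=49 B=37 C=42 D=37 E=44] open={}
Step 11: reserve R6 C 8 -> on_hand[A=49 B=37 C=42 D=37 E=44] avail[A=49 B=37 C=34 D=37 E=44] open={R6}
Step 12: reserve R7 C 4 -> on_hand[A=49 B=37 C=42 D=37 E=44] avail[A=49 B=37 C=30 D=37 E=44] open={R6,R7}
Step 13: commit R6 -> on_hand[A=49 B=37 C=34 D=37 E=44] avail[A=49 B=37 C=30 D=37 E=44] open={R7}
Step 14: reserve R8 E 1 -> on_hand[A=49 B=37 C=34 D=37 E=44] avail[A=49 B=37 C=30 D=37 E=43] open={R7,R8}
Step 15: reserve R9 B 1 -> on_hand[A=49 B=37 C=34 D=37 E=44] avail[A=49 B=36 C=30 D=37 E=43] open={R7,R8,R9}
Step 16: commit R8 -> on_hand[A=49 B=37 C=34 D=37 E=43] avail[A=49 B=36 C=30 D=37 E=43] open={R7,R9}
Step 17: reserve R10 D 2 -> on_hand[A=49 B=37 C=34 D=37 E=43] avail[A=49 B=36 C=30 D=35 E=43] open={R10,R7,R9}
Step 18: commit R10 -> on_hand[A=49 B=37 C=34 D=35 E=43] avail[A=49 B=36 C=30 D=35 E=43] open={R7,R9}
Step 19: commit R9 -> on_hand[A=49 B=36 C=34 D=35 E=43] avail[A=49 B=36 C=30 D=35 E=43] open={R7}
Step 20: commit R7 -> on_hand[A=49 B=36 C=30 D=35 E=43] avail[A=49 B=36 C=30 D=35 E=43] open={}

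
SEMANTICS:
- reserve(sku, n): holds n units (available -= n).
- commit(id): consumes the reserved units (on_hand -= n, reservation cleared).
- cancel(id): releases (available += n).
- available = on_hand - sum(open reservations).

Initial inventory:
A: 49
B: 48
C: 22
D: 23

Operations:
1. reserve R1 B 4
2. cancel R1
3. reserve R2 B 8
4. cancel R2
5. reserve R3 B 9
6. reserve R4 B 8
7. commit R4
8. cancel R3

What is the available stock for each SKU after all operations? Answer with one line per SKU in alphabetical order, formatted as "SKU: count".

Step 1: reserve R1 B 4 -> on_hand[A=49 B=48 C=22 D=23] avail[A=49 B=44 C=22 D=23] open={R1}
Step 2: cancel R1 -> on_hand[A=49 B=48 C=22 D=23] avail[A=49 B=48 C=22 D=23] open={}
Step 3: reserve R2 B 8 -> on_hand[A=49 B=48 C=22 D=23] avail[A=49 B=40 C=22 D=23] open={R2}
Step 4: cancel R2 -> on_hand[A=49 B=48 C=22 D=23] avail[A=49 B=48 C=22 D=23] open={}
Step 5: reserve R3 B 9 -> on_hand[A=49 B=48 C=22 D=23] avail[A=49 B=39 C=22 D=23] open={R3}
Step 6: reserve R4 B 8 -> on_hand[A=49 B=48 C=22 D=23] avail[A=49 B=31 C=22 D=23] open={R3,R4}
Step 7: commit R4 -> on_hand[A=49 B=40 C=22 D=23] avail[A=49 B=31 C=22 D=23] open={R3}
Step 8: cancel R3 -> on_hand[A=49 B=40 C=22 D=23] avail[A=49 B=40 C=22 D=23] open={}

Answer: A: 49
B: 40
C: 22
D: 23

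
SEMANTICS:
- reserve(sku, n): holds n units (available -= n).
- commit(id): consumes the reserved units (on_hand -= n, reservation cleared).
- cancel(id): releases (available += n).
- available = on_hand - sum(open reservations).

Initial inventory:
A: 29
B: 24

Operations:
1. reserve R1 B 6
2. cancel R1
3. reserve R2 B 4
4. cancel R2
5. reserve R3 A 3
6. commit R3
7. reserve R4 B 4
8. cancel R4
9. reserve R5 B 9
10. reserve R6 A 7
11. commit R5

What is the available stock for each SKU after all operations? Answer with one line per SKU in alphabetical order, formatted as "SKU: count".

Answer: A: 19
B: 15

Derivation:
Step 1: reserve R1 B 6 -> on_hand[A=29 B=24] avail[A=29 B=18] open={R1}
Step 2: cancel R1 -> on_hand[A=29 B=24] avail[A=29 B=24] open={}
Step 3: reserve R2 B 4 -> on_hand[A=29 B=24] avail[A=29 B=20] open={R2}
Step 4: cancel R2 -> on_hand[A=29 B=24] avail[A=29 B=24] open={}
Step 5: reserve R3 A 3 -> on_hand[A=29 B=24] avail[A=26 B=24] open={R3}
Step 6: commit R3 -> on_hand[A=26 B=24] avail[A=26 B=24] open={}
Step 7: reserve R4 B 4 -> on_hand[A=26 B=24] avail[A=26 B=20] open={R4}
Step 8: cancel R4 -> on_hand[A=26 B=24] avail[A=26 B=24] open={}
Step 9: reserve R5 B 9 -> on_hand[A=26 B=24] avail[A=26 B=15] open={R5}
Step 10: reserve R6 A 7 -> on_hand[A=26 B=24] avail[A=19 B=15] open={R5,R6}
Step 11: commit R5 -> on_hand[A=26 B=15] avail[A=19 B=15] open={R6}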